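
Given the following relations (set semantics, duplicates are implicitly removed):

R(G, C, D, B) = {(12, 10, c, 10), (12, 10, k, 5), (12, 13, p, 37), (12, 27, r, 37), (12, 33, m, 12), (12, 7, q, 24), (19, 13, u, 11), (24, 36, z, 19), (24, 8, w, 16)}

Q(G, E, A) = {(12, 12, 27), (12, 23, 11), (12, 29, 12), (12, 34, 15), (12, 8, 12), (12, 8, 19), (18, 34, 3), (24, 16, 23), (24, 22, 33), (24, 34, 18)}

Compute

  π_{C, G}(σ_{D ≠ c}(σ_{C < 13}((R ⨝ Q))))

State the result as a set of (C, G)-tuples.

R ⋈ Q (natural join on G): {(12, 10, c, 10, 12, 27), (12, 10, c, 10, 23, 11), (12, 10, c, 10, 29, 12), (12, 10, c, 10, 34, 15), (12, 10, c, 10, 8, 12), (12, 10, c, 10, 8, 19), (12, 10, k, 5, 12, 27), (12, 10, k, 5, 23, 11), (12, 10, k, 5, 29, 12), (12, 10, k, 5, 34, 15), (12, 10, k, 5, 8, 12), (12, 10, k, 5, 8, 19), (12, 13, p, 37, 12, 27), (12, 13, p, 37, 23, 11), (12, 13, p, 37, 29, 12), (12, 13, p, 37, 34, 15), (12, 13, p, 37, 8, 12), (12, 13, p, 37, 8, 19), (12, 27, r, 37, 12, 27), (12, 27, r, 37, 23, 11), (12, 27, r, 37, 29, 12), (12, 27, r, 37, 34, 15), (12, 27, r, 37, 8, 12), (12, 27, r, 37, 8, 19), (12, 33, m, 12, 12, 27), (12, 33, m, 12, 23, 11), (12, 33, m, 12, 29, 12), (12, 33, m, 12, 34, 15), (12, 33, m, 12, 8, 12), (12, 33, m, 12, 8, 19), (12, 7, q, 24, 12, 27), (12, 7, q, 24, 23, 11), (12, 7, q, 24, 29, 12), (12, 7, q, 24, 34, 15), (12, 7, q, 24, 8, 12), (12, 7, q, 24, 8, 19), (24, 36, z, 19, 16, 23), (24, 36, z, 19, 22, 33), (24, 36, z, 19, 34, 18), (24, 8, w, 16, 16, 23), (24, 8, w, 16, 22, 33), (24, 8, w, 16, 34, 18)}
Filtering on C < 13 leaves {(12, 10, c, 10, 12, 27), (12, 10, c, 10, 23, 11), (12, 10, c, 10, 29, 12), (12, 10, c, 10, 34, 15), (12, 10, c, 10, 8, 12), (12, 10, c, 10, 8, 19), (12, 10, k, 5, 12, 27), (12, 10, k, 5, 23, 11), (12, 10, k, 5, 29, 12), (12, 10, k, 5, 34, 15), (12, 10, k, 5, 8, 12), (12, 10, k, 5, 8, 19), (12, 7, q, 24, 12, 27), (12, 7, q, 24, 23, 11), (12, 7, q, 24, 29, 12), (12, 7, q, 24, 34, 15), (12, 7, q, 24, 8, 12), (12, 7, q, 24, 8, 19), (24, 8, w, 16, 16, 23), (24, 8, w, 16, 22, 33), (24, 8, w, 16, 34, 18)}.
Filtering on D ≠ c leaves {(12, 10, k, 5, 12, 27), (12, 10, k, 5, 23, 11), (12, 10, k, 5, 29, 12), (12, 10, k, 5, 34, 15), (12, 10, k, 5, 8, 12), (12, 10, k, 5, 8, 19), (12, 7, q, 24, 12, 27), (12, 7, q, 24, 23, 11), (12, 7, q, 24, 29, 12), (12, 7, q, 24, 34, 15), (12, 7, q, 24, 8, 12), (12, 7, q, 24, 8, 19), (24, 8, w, 16, 16, 23), (24, 8, w, 16, 22, 33), (24, 8, w, 16, 34, 18)}.
Projecting to C, G (12 duplicate(s) eliminated): {(10, 12), (7, 12), (8, 24)}

{(10, 12), (7, 12), (8, 24)}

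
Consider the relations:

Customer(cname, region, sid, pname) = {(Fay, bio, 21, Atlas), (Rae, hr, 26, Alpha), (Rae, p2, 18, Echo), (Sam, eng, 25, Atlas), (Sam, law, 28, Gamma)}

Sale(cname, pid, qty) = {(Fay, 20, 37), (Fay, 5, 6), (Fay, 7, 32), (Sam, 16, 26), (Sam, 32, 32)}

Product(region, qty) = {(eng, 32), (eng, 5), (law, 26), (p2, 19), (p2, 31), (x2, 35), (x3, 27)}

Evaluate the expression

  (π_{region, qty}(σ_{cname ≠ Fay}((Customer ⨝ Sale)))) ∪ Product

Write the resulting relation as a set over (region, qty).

{(eng, 26), (eng, 32), (eng, 5), (law, 26), (law, 32), (p2, 19), (p2, 31), (x2, 35), (x3, 27)}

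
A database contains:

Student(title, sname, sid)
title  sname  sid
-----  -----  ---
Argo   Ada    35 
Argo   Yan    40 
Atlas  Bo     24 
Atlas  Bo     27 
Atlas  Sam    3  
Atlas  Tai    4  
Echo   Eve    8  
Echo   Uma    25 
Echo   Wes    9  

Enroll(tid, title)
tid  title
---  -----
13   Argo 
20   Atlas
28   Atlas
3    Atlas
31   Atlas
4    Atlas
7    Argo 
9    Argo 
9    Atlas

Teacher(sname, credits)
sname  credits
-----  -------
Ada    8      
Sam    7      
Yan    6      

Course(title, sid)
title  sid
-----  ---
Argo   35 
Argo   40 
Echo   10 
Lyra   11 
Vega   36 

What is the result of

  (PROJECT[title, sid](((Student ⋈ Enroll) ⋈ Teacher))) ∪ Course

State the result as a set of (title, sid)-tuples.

{(Argo, 35), (Argo, 40), (Atlas, 3), (Echo, 10), (Lyra, 11), (Vega, 36)}

Natural join on title: {(Argo, Ada, 35, 13), (Argo, Ada, 35, 7), (Argo, Ada, 35, 9), (Argo, Yan, 40, 13), (Argo, Yan, 40, 7), (Argo, Yan, 40, 9), (Atlas, Bo, 24, 20), (Atlas, Bo, 24, 28), (Atlas, Bo, 24, 3), (Atlas, Bo, 24, 31), (Atlas, Bo, 24, 4), (Atlas, Bo, 24, 9), (Atlas, Bo, 27, 20), (Atlas, Bo, 27, 28), (Atlas, Bo, 27, 3), (Atlas, Bo, 27, 31), (Atlas, Bo, 27, 4), (Atlas, Bo, 27, 9), (Atlas, Sam, 3, 20), (Atlas, Sam, 3, 28), (Atlas, Sam, 3, 3), (Atlas, Sam, 3, 31), (Atlas, Sam, 3, 4), (Atlas, Sam, 3, 9), (Atlas, Tai, 4, 20), (Atlas, Tai, 4, 28), (Atlas, Tai, 4, 3), (Atlas, Tai, 4, 31), (Atlas, Tai, 4, 4), (Atlas, Tai, 4, 9)}
Natural join on sname: {(Argo, Ada, 35, 13, 8), (Argo, Ada, 35, 7, 8), (Argo, Ada, 35, 9, 8), (Argo, Yan, 40, 13, 6), (Argo, Yan, 40, 7, 6), (Argo, Yan, 40, 9, 6), (Atlas, Sam, 3, 20, 7), (Atlas, Sam, 3, 28, 7), (Atlas, Sam, 3, 3, 7), (Atlas, Sam, 3, 31, 7), (Atlas, Sam, 3, 4, 7), (Atlas, Sam, 3, 9, 7)}
π_{title, sid} gives {(Argo, 35), (Argo, 40), (Atlas, 3)} (9 duplicate(s) eliminated).
Taking the union: {(Argo, 35), (Argo, 40), (Atlas, 3), (Echo, 10), (Lyra, 11), (Vega, 36)}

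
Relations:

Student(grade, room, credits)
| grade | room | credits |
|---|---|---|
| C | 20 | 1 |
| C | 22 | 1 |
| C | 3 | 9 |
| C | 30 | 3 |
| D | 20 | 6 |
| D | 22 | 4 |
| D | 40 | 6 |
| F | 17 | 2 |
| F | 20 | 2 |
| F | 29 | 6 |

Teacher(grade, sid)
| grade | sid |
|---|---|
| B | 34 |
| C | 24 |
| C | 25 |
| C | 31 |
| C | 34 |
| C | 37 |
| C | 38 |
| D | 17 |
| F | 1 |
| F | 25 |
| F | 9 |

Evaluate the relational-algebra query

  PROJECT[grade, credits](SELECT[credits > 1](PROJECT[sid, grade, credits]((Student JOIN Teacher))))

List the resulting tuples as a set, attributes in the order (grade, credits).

{(C, 3), (C, 9), (D, 4), (D, 6), (F, 2), (F, 6)}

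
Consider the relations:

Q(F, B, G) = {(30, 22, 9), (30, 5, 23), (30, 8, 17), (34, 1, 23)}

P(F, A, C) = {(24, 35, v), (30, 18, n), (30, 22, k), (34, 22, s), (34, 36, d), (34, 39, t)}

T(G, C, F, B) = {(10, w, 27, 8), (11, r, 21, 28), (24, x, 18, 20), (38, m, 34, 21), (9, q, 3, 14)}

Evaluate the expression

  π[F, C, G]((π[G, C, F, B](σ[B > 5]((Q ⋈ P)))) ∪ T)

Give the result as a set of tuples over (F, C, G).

Q ⋈ P (natural join on F): {(30, 22, 9, 18, n), (30, 22, 9, 22, k), (30, 5, 23, 18, n), (30, 5, 23, 22, k), (30, 8, 17, 18, n), (30, 8, 17, 22, k), (34, 1, 23, 22, s), (34, 1, 23, 36, d), (34, 1, 23, 39, t)}
σ[B > 5]: keep tuples satisfying B > 5 → {(30, 22, 9, 18, n), (30, 22, 9, 22, k), (30, 8, 17, 18, n), (30, 8, 17, 22, k)}
Projecting to G, C, F, B: {(17, k, 30, 8), (17, n, 30, 8), (9, k, 30, 22), (9, n, 30, 22)}
Taking the union: {(10, w, 27, 8), (11, r, 21, 28), (17, k, 30, 8), (17, n, 30, 8), (24, x, 18, 20), (38, m, 34, 21), (9, k, 30, 22), (9, n, 30, 22), (9, q, 3, 14)}
Projecting to F, C, G: {(18, x, 24), (21, r, 11), (27, w, 10), (3, q, 9), (30, k, 17), (30, k, 9), (30, n, 17), (30, n, 9), (34, m, 38)}

{(18, x, 24), (21, r, 11), (27, w, 10), (3, q, 9), (30, k, 17), (30, k, 9), (30, n, 17), (30, n, 9), (34, m, 38)}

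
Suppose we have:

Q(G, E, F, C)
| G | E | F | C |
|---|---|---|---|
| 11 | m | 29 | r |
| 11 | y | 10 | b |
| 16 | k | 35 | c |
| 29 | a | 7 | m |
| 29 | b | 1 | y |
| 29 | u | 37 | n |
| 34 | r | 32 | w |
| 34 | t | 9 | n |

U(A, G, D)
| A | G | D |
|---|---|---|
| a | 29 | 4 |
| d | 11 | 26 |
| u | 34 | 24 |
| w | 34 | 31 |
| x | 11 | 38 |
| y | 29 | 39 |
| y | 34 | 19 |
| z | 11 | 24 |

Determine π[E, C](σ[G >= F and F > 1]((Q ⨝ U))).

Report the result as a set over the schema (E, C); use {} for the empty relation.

Joining Q and U on G yields {(11, m, 29, r, d, 26), (11, m, 29, r, x, 38), (11, m, 29, r, z, 24), (11, y, 10, b, d, 26), (11, y, 10, b, x, 38), (11, y, 10, b, z, 24), (29, a, 7, m, a, 4), (29, a, 7, m, y, 39), (29, b, 1, y, a, 4), (29, b, 1, y, y, 39), (29, u, 37, n, a, 4), (29, u, 37, n, y, 39), (34, r, 32, w, u, 24), (34, r, 32, w, w, 31), (34, r, 32, w, y, 19), (34, t, 9, n, u, 24), (34, t, 9, n, w, 31), (34, t, 9, n, y, 19)}.
Apply σ_{G >= F and F > 1}; surviving tuples: {(11, y, 10, b, d, 26), (11, y, 10, b, x, 38), (11, y, 10, b, z, 24), (29, a, 7, m, a, 4), (29, a, 7, m, y, 39), (34, r, 32, w, u, 24), (34, r, 32, w, w, 31), (34, r, 32, w, y, 19), (34, t, 9, n, u, 24), (34, t, 9, n, w, 31), (34, t, 9, n, y, 19)}
π_{E, C} gives {(a, m), (r, w), (t, n), (y, b)} (7 duplicate(s) eliminated).

{(a, m), (r, w), (t, n), (y, b)}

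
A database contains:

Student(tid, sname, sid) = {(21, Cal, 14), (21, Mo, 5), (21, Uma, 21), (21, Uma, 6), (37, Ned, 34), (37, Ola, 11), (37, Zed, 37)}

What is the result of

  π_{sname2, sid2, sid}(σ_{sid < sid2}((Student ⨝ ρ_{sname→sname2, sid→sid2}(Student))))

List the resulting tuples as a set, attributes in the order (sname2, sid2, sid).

{(Cal, 14, 5), (Cal, 14, 6), (Ned, 34, 11), (Uma, 21, 14), (Uma, 21, 5), (Uma, 21, 6), (Uma, 6, 5), (Zed, 37, 11), (Zed, 37, 34)}

ρ[sname→sname2, sid→sid2]: schema becomes (tid, sname2, sid2); tuples unchanged.
Student ⋈ ρ_{sname→sname2, sid→sid2}(Student) (natural join on tid): {(21, Cal, 14, Cal, 14), (21, Cal, 14, Mo, 5), (21, Cal, 14, Uma, 21), (21, Cal, 14, Uma, 6), (21, Mo, 5, Cal, 14), (21, Mo, 5, Mo, 5), (21, Mo, 5, Uma, 21), (21, Mo, 5, Uma, 6), (21, Uma, 21, Cal, 14), (21, Uma, 21, Mo, 5), (21, Uma, 21, Uma, 21), (21, Uma, 21, Uma, 6), (21, Uma, 6, Cal, 14), (21, Uma, 6, Mo, 5), (21, Uma, 6, Uma, 21), (21, Uma, 6, Uma, 6), (37, Ned, 34, Ned, 34), (37, Ned, 34, Ola, 11), (37, Ned, 34, Zed, 37), (37, Ola, 11, Ned, 34), (37, Ola, 11, Ola, 11), (37, Ola, 11, Zed, 37), (37, Zed, 37, Ned, 34), (37, Zed, 37, Ola, 11), (37, Zed, 37, Zed, 37)}
σ[sid < sid2]: keep tuples satisfying sid < sid2 → {(21, Cal, 14, Uma, 21), (21, Mo, 5, Cal, 14), (21, Mo, 5, Uma, 21), (21, Mo, 5, Uma, 6), (21, Uma, 6, Cal, 14), (21, Uma, 6, Uma, 21), (37, Ned, 34, Zed, 37), (37, Ola, 11, Ned, 34), (37, Ola, 11, Zed, 37)}
Projecting to sname2, sid2, sid: {(Cal, 14, 5), (Cal, 14, 6), (Ned, 34, 11), (Uma, 21, 14), (Uma, 21, 5), (Uma, 21, 6), (Uma, 6, 5), (Zed, 37, 11), (Zed, 37, 34)}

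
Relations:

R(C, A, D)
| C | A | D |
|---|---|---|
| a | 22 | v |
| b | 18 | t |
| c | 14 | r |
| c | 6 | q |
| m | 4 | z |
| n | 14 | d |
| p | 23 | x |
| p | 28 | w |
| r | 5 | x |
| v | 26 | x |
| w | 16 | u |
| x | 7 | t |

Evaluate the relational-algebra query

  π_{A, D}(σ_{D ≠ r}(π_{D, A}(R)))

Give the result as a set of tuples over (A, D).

{(14, d), (16, u), (18, t), (22, v), (23, x), (26, x), (28, w), (4, z), (5, x), (6, q), (7, t)}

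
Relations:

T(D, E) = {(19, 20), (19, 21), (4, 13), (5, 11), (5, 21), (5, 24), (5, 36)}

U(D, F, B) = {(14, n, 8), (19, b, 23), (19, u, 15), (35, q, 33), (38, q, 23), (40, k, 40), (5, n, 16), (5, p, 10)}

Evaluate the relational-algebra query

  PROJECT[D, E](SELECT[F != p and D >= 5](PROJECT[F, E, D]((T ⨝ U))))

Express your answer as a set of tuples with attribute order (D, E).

{(19, 20), (19, 21), (5, 11), (5, 21), (5, 24), (5, 36)}

Joining T and U on D yields {(19, 20, b, 23), (19, 20, u, 15), (19, 21, b, 23), (19, 21, u, 15), (5, 11, n, 16), (5, 11, p, 10), (5, 21, n, 16), (5, 21, p, 10), (5, 24, n, 16), (5, 24, p, 10), (5, 36, n, 16), (5, 36, p, 10)}.
π_{F, E, D} gives {(b, 20, 19), (b, 21, 19), (n, 11, 5), (n, 21, 5), (n, 24, 5), (n, 36, 5), (p, 11, 5), (p, 21, 5), (p, 24, 5), (p, 36, 5), (u, 20, 19), (u, 21, 19)}.
Filtering on F != p and D >= 5 leaves {(b, 20, 19), (b, 21, 19), (n, 11, 5), (n, 21, 5), (n, 24, 5), (n, 36, 5), (u, 20, 19), (u, 21, 19)}.
π_{D, E} gives {(19, 20), (19, 21), (5, 11), (5, 21), (5, 24), (5, 36)} (2 duplicate(s) eliminated).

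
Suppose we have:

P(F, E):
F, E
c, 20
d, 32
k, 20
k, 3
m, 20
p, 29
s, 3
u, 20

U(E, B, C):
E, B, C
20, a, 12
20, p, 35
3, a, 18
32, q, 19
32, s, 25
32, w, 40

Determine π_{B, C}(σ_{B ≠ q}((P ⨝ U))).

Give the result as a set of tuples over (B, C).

{(a, 12), (a, 18), (p, 35), (s, 25), (w, 40)}

Natural join on E: {(c, 20, a, 12), (c, 20, p, 35), (d, 32, q, 19), (d, 32, s, 25), (d, 32, w, 40), (k, 20, a, 12), (k, 20, p, 35), (k, 3, a, 18), (m, 20, a, 12), (m, 20, p, 35), (s, 3, a, 18), (u, 20, a, 12), (u, 20, p, 35)}
Filtering on B ≠ q leaves {(c, 20, a, 12), (c, 20, p, 35), (d, 32, s, 25), (d, 32, w, 40), (k, 20, a, 12), (k, 20, p, 35), (k, 3, a, 18), (m, 20, a, 12), (m, 20, p, 35), (s, 3, a, 18), (u, 20, a, 12), (u, 20, p, 35)}.
Keep only column(s) B, C (7 duplicate(s) eliminated): {(a, 12), (a, 18), (p, 35), (s, 25), (w, 40)}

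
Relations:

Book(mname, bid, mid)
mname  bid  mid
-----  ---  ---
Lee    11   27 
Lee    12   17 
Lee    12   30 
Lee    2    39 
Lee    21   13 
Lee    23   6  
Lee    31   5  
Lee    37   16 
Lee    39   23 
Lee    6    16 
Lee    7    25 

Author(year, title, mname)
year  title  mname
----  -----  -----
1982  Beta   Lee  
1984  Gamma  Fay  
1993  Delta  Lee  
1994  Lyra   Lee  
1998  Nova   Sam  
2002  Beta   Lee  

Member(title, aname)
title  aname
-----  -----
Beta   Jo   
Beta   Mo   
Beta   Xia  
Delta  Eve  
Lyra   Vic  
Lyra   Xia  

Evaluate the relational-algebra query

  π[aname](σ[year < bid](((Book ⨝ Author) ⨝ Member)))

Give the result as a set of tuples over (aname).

Joining Book and Author on mname yields {(Lee, 11, 27, 1982, Beta), (Lee, 11, 27, 1993, Delta), (Lee, 11, 27, 1994, Lyra), (Lee, 11, 27, 2002, Beta), (Lee, 12, 17, 1982, Beta), (Lee, 12, 17, 1993, Delta), (Lee, 12, 17, 1994, Lyra), (Lee, 12, 17, 2002, Beta), (Lee, 12, 30, 1982, Beta), (Lee, 12, 30, 1993, Delta), (Lee, 12, 30, 1994, Lyra), (Lee, 12, 30, 2002, Beta), (Lee, 2, 39, 1982, Beta), (Lee, 2, 39, 1993, Delta), (Lee, 2, 39, 1994, Lyra), (Lee, 2, 39, 2002, Beta), (Lee, 21, 13, 1982, Beta), (Lee, 21, 13, 1993, Delta), (Lee, 21, 13, 1994, Lyra), (Lee, 21, 13, 2002, Beta), (Lee, 23, 6, 1982, Beta), (Lee, 23, 6, 1993, Delta), (Lee, 23, 6, 1994, Lyra), (Lee, 23, 6, 2002, Beta), (Lee, 31, 5, 1982, Beta), (Lee, 31, 5, 1993, Delta), (Lee, 31, 5, 1994, Lyra), (Lee, 31, 5, 2002, Beta), (Lee, 37, 16, 1982, Beta), (Lee, 37, 16, 1993, Delta), (Lee, 37, 16, 1994, Lyra), (Lee, 37, 16, 2002, Beta), (Lee, 39, 23, 1982, Beta), (Lee, 39, 23, 1993, Delta), (Lee, 39, 23, 1994, Lyra), (Lee, 39, 23, 2002, Beta), (Lee, 6, 16, 1982, Beta), (Lee, 6, 16, 1993, Delta), (Lee, 6, 16, 1994, Lyra), (Lee, 6, 16, 2002, Beta), (Lee, 7, 25, 1982, Beta), (Lee, 7, 25, 1993, Delta), (Lee, 7, 25, 1994, Lyra), (Lee, 7, 25, 2002, Beta)}.
Joining (Book ⨝ Author) and Member on title yields {(Lee, 11, 27, 1982, Beta, Jo), (Lee, 11, 27, 1982, Beta, Mo), (Lee, 11, 27, 1982, Beta, Xia), (Lee, 11, 27, 1993, Delta, Eve), (Lee, 11, 27, 1994, Lyra, Vic), (Lee, 11, 27, 1994, Lyra, Xia), (Lee, 11, 27, 2002, Beta, Jo), (Lee, 11, 27, 2002, Beta, Mo), (Lee, 11, 27, 2002, Beta, Xia), (Lee, 12, 17, 1982, Beta, Jo), (Lee, 12, 17, 1982, Beta, Mo), (Lee, 12, 17, 1982, Beta, Xia), (Lee, 12, 17, 1993, Delta, Eve), (Lee, 12, 17, 1994, Lyra, Vic), (Lee, 12, 17, 1994, Lyra, Xia), (Lee, 12, 17, 2002, Beta, Jo), (Lee, 12, 17, 2002, Beta, Mo), (Lee, 12, 17, 2002, Beta, Xia), (Lee, 12, 30, 1982, Beta, Jo), (Lee, 12, 30, 1982, Beta, Mo), (Lee, 12, 30, 1982, Beta, Xia), (Lee, 12, 30, 1993, Delta, Eve), (Lee, 12, 30, 1994, Lyra, Vic), (Lee, 12, 30, 1994, Lyra, Xia), (Lee, 12, 30, 2002, Beta, Jo), (Lee, 12, 30, 2002, Beta, Mo), (Lee, 12, 30, 2002, Beta, Xia), (Lee, 2, 39, 1982, Beta, Jo), (Lee, 2, 39, 1982, Beta, Mo), (Lee, 2, 39, 1982, Beta, Xia), (Lee, 2, 39, 1993, Delta, Eve), (Lee, 2, 39, 1994, Lyra, Vic), (Lee, 2, 39, 1994, Lyra, Xia), (Lee, 2, 39, 2002, Beta, Jo), (Lee, 2, 39, 2002, Beta, Mo), (Lee, 2, 39, 2002, Beta, Xia), (Lee, 21, 13, 1982, Beta, Jo), (Lee, 21, 13, 1982, Beta, Mo), (Lee, 21, 13, 1982, Beta, Xia), (Lee, 21, 13, 1993, Delta, Eve), (Lee, 21, 13, 1994, Lyra, Vic), (Lee, 21, 13, 1994, Lyra, Xia), (Lee, 21, 13, 2002, Beta, Jo), (Lee, 21, 13, 2002, Beta, Mo), (Lee, 21, 13, 2002, Beta, Xia), (Lee, 23, 6, 1982, Beta, Jo), (Lee, 23, 6, 1982, Beta, Mo), (Lee, 23, 6, 1982, Beta, Xia), (Lee, 23, 6, 1993, Delta, Eve), (Lee, 23, 6, 1994, Lyra, Vic), (Lee, 23, 6, 1994, Lyra, Xia), (Lee, 23, 6, 2002, Beta, Jo), (Lee, 23, 6, 2002, Beta, Mo), (Lee, 23, 6, 2002, Beta, Xia), (Lee, 31, 5, 1982, Beta, Jo), (Lee, 31, 5, 1982, Beta, Mo), (Lee, 31, 5, 1982, Beta, Xia), (Lee, 31, 5, 1993, Delta, Eve), (Lee, 31, 5, 1994, Lyra, Vic), (Lee, 31, 5, 1994, Lyra, Xia), (Lee, 31, 5, 2002, Beta, Jo), (Lee, 31, 5, 2002, Beta, Mo), (Lee, 31, 5, 2002, Beta, Xia), (Lee, 37, 16, 1982, Beta, Jo), (Lee, 37, 16, 1982, Beta, Mo), (Lee, 37, 16, 1982, Beta, Xia), (Lee, 37, 16, 1993, Delta, Eve), (Lee, 37, 16, 1994, Lyra, Vic), (Lee, 37, 16, 1994, Lyra, Xia), (Lee, 37, 16, 2002, Beta, Jo), (Lee, 37, 16, 2002, Beta, Mo), (Lee, 37, 16, 2002, Beta, Xia), (Lee, 39, 23, 1982, Beta, Jo), (Lee, 39, 23, 1982, Beta, Mo), (Lee, 39, 23, 1982, Beta, Xia), (Lee, 39, 23, 1993, Delta, Eve), (Lee, 39, 23, 1994, Lyra, Vic), (Lee, 39, 23, 1994, Lyra, Xia), (Lee, 39, 23, 2002, Beta, Jo), (Lee, 39, 23, 2002, Beta, Mo), (Lee, 39, 23, 2002, Beta, Xia), (Lee, 6, 16, 1982, Beta, Jo), (Lee, 6, 16, 1982, Beta, Mo), (Lee, 6, 16, 1982, Beta, Xia), (Lee, 6, 16, 1993, Delta, Eve), (Lee, 6, 16, 1994, Lyra, Vic), (Lee, 6, 16, 1994, Lyra, Xia), (Lee, 6, 16, 2002, Beta, Jo), (Lee, 6, 16, 2002, Beta, Mo), (Lee, 6, 16, 2002, Beta, Xia), (Lee, 7, 25, 1982, Beta, Jo), (Lee, 7, 25, 1982, Beta, Mo), (Lee, 7, 25, 1982, Beta, Xia), (Lee, 7, 25, 1993, Delta, Eve), (Lee, 7, 25, 1994, Lyra, Vic), (Lee, 7, 25, 1994, Lyra, Xia), (Lee, 7, 25, 2002, Beta, Jo), (Lee, 7, 25, 2002, Beta, Mo), (Lee, 7, 25, 2002, Beta, Xia)}.
Filtering on year < bid leaves {}.
π_{aname} gives {}.

{}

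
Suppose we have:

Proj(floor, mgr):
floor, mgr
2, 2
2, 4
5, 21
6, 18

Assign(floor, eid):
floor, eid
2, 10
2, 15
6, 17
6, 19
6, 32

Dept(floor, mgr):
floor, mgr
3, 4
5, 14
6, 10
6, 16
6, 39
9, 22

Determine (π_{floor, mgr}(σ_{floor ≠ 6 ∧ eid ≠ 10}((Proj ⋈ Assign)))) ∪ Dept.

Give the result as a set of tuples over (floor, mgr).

{(2, 2), (2, 4), (3, 4), (5, 14), (6, 10), (6, 16), (6, 39), (9, 22)}

Natural join on floor: {(2, 2, 10), (2, 2, 15), (2, 4, 10), (2, 4, 15), (6, 18, 17), (6, 18, 19), (6, 18, 32)}
Filtering on floor ≠ 6 ∧ eid ≠ 10 leaves {(2, 2, 15), (2, 4, 15)}.
π[floor, mgr]: project onto (floor, mgr) → {(2, 2), (2, 4)}
Union: {(2, 2), (2, 4)} with {(3, 4), (5, 14), (6, 10), (6, 16), (6, 39), (9, 22)} → {(2, 2), (2, 4), (3, 4), (5, 14), (6, 10), (6, 16), (6, 39), (9, 22)}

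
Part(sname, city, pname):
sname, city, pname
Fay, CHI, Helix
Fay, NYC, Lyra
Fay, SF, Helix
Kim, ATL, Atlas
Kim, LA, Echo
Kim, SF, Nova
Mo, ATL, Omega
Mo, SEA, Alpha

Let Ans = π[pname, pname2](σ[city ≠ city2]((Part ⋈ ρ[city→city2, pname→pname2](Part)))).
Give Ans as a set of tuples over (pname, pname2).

{(Alpha, Omega), (Atlas, Echo), (Atlas, Nova), (Echo, Atlas), (Echo, Nova), (Helix, Helix), (Helix, Lyra), (Lyra, Helix), (Nova, Atlas), (Nova, Echo), (Omega, Alpha)}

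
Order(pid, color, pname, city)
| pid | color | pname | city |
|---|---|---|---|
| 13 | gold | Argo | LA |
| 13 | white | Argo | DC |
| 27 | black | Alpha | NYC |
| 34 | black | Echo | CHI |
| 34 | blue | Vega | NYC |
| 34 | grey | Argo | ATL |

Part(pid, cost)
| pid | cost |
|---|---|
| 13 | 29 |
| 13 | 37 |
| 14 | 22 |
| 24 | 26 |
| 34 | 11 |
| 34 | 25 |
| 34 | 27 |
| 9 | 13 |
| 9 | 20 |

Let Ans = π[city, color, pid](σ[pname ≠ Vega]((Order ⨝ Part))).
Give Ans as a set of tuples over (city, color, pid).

{(ATL, grey, 34), (CHI, black, 34), (DC, white, 13), (LA, gold, 13)}

Joining Order and Part on pid yields {(13, gold, Argo, LA, 29), (13, gold, Argo, LA, 37), (13, white, Argo, DC, 29), (13, white, Argo, DC, 37), (34, black, Echo, CHI, 11), (34, black, Echo, CHI, 25), (34, black, Echo, CHI, 27), (34, blue, Vega, NYC, 11), (34, blue, Vega, NYC, 25), (34, blue, Vega, NYC, 27), (34, grey, Argo, ATL, 11), (34, grey, Argo, ATL, 25), (34, grey, Argo, ATL, 27)}.
Selection pname ≠ Vega: {(13, gold, Argo, LA, 29), (13, gold, Argo, LA, 37), (13, white, Argo, DC, 29), (13, white, Argo, DC, 37), (34, black, Echo, CHI, 11), (34, black, Echo, CHI, 25), (34, black, Echo, CHI, 27), (34, grey, Argo, ATL, 11), (34, grey, Argo, ATL, 25), (34, grey, Argo, ATL, 27)}
π[city, color, pid]: project onto (city, color, pid) (6 duplicate(s) eliminated) → {(ATL, grey, 34), (CHI, black, 34), (DC, white, 13), (LA, gold, 13)}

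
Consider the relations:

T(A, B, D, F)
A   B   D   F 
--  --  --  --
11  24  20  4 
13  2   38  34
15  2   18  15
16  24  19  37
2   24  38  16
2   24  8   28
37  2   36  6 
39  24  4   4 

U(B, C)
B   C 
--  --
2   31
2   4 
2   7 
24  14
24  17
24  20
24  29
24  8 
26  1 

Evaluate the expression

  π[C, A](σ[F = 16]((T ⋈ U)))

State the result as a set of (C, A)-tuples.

{(14, 2), (17, 2), (20, 2), (29, 2), (8, 2)}

Joining T and U on B yields {(11, 24, 20, 4, 14), (11, 24, 20, 4, 17), (11, 24, 20, 4, 20), (11, 24, 20, 4, 29), (11, 24, 20, 4, 8), (13, 2, 38, 34, 31), (13, 2, 38, 34, 4), (13, 2, 38, 34, 7), (15, 2, 18, 15, 31), (15, 2, 18, 15, 4), (15, 2, 18, 15, 7), (16, 24, 19, 37, 14), (16, 24, 19, 37, 17), (16, 24, 19, 37, 20), (16, 24, 19, 37, 29), (16, 24, 19, 37, 8), (2, 24, 38, 16, 14), (2, 24, 38, 16, 17), (2, 24, 38, 16, 20), (2, 24, 38, 16, 29), (2, 24, 38, 16, 8), (2, 24, 8, 28, 14), (2, 24, 8, 28, 17), (2, 24, 8, 28, 20), (2, 24, 8, 28, 29), (2, 24, 8, 28, 8), (37, 2, 36, 6, 31), (37, 2, 36, 6, 4), (37, 2, 36, 6, 7), (39, 24, 4, 4, 14), (39, 24, 4, 4, 17), (39, 24, 4, 4, 20), (39, 24, 4, 4, 29), (39, 24, 4, 4, 8)}.
Selection F = 16: {(2, 24, 38, 16, 14), (2, 24, 38, 16, 17), (2, 24, 38, 16, 20), (2, 24, 38, 16, 29), (2, 24, 38, 16, 8)}
π_{C, A} gives {(14, 2), (17, 2), (20, 2), (29, 2), (8, 2)}.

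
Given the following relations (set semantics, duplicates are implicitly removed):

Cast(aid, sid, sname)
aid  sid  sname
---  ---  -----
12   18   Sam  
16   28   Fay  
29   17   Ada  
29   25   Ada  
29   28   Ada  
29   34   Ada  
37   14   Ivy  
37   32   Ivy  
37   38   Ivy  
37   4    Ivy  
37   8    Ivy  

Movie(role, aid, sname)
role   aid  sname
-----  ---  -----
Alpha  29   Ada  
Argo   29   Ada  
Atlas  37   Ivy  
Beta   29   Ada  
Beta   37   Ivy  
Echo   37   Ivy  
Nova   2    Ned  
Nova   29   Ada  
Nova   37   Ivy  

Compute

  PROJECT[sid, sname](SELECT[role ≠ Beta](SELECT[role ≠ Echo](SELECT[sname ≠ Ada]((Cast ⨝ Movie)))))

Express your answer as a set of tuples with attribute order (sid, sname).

{(14, Ivy), (32, Ivy), (38, Ivy), (4, Ivy), (8, Ivy)}

Joining Cast and Movie on aid, sname yields {(29, 17, Ada, Alpha), (29, 17, Ada, Argo), (29, 17, Ada, Beta), (29, 17, Ada, Nova), (29, 25, Ada, Alpha), (29, 25, Ada, Argo), (29, 25, Ada, Beta), (29, 25, Ada, Nova), (29, 28, Ada, Alpha), (29, 28, Ada, Argo), (29, 28, Ada, Beta), (29, 28, Ada, Nova), (29, 34, Ada, Alpha), (29, 34, Ada, Argo), (29, 34, Ada, Beta), (29, 34, Ada, Nova), (37, 14, Ivy, Atlas), (37, 14, Ivy, Beta), (37, 14, Ivy, Echo), (37, 14, Ivy, Nova), (37, 32, Ivy, Atlas), (37, 32, Ivy, Beta), (37, 32, Ivy, Echo), (37, 32, Ivy, Nova), (37, 38, Ivy, Atlas), (37, 38, Ivy, Beta), (37, 38, Ivy, Echo), (37, 38, Ivy, Nova), (37, 4, Ivy, Atlas), (37, 4, Ivy, Beta), (37, 4, Ivy, Echo), (37, 4, Ivy, Nova), (37, 8, Ivy, Atlas), (37, 8, Ivy, Beta), (37, 8, Ivy, Echo), (37, 8, Ivy, Nova)}.
Selection sname ≠ Ada: {(37, 14, Ivy, Atlas), (37, 14, Ivy, Beta), (37, 14, Ivy, Echo), (37, 14, Ivy, Nova), (37, 32, Ivy, Atlas), (37, 32, Ivy, Beta), (37, 32, Ivy, Echo), (37, 32, Ivy, Nova), (37, 38, Ivy, Atlas), (37, 38, Ivy, Beta), (37, 38, Ivy, Echo), (37, 38, Ivy, Nova), (37, 4, Ivy, Atlas), (37, 4, Ivy, Beta), (37, 4, Ivy, Echo), (37, 4, Ivy, Nova), (37, 8, Ivy, Atlas), (37, 8, Ivy, Beta), (37, 8, Ivy, Echo), (37, 8, Ivy, Nova)}
Selection role ≠ Echo: {(37, 14, Ivy, Atlas), (37, 14, Ivy, Beta), (37, 14, Ivy, Nova), (37, 32, Ivy, Atlas), (37, 32, Ivy, Beta), (37, 32, Ivy, Nova), (37, 38, Ivy, Atlas), (37, 38, Ivy, Beta), (37, 38, Ivy, Nova), (37, 4, Ivy, Atlas), (37, 4, Ivy, Beta), (37, 4, Ivy, Nova), (37, 8, Ivy, Atlas), (37, 8, Ivy, Beta), (37, 8, Ivy, Nova)}
Selection role ≠ Beta: {(37, 14, Ivy, Atlas), (37, 14, Ivy, Nova), (37, 32, Ivy, Atlas), (37, 32, Ivy, Nova), (37, 38, Ivy, Atlas), (37, 38, Ivy, Nova), (37, 4, Ivy, Atlas), (37, 4, Ivy, Nova), (37, 8, Ivy, Atlas), (37, 8, Ivy, Nova)}
π[sid, sname]: project onto (sid, sname) (5 duplicate(s) eliminated) → {(14, Ivy), (32, Ivy), (38, Ivy), (4, Ivy), (8, Ivy)}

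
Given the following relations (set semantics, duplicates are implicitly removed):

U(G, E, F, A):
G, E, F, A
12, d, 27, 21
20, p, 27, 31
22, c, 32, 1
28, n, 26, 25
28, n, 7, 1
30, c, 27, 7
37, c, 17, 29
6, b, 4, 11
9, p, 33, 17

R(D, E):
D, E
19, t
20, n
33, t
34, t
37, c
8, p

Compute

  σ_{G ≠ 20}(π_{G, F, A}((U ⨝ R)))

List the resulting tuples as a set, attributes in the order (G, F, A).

Joining U and R on E yields {(20, p, 27, 31, 8), (22, c, 32, 1, 37), (28, n, 26, 25, 20), (28, n, 7, 1, 20), (30, c, 27, 7, 37), (37, c, 17, 29, 37), (9, p, 33, 17, 8)}.
Projecting to G, F, A: {(20, 27, 31), (22, 32, 1), (28, 26, 25), (28, 7, 1), (30, 27, 7), (37, 17, 29), (9, 33, 17)}
Selection G ≠ 20: {(22, 32, 1), (28, 26, 25), (28, 7, 1), (30, 27, 7), (37, 17, 29), (9, 33, 17)}

{(22, 32, 1), (28, 26, 25), (28, 7, 1), (30, 27, 7), (37, 17, 29), (9, 33, 17)}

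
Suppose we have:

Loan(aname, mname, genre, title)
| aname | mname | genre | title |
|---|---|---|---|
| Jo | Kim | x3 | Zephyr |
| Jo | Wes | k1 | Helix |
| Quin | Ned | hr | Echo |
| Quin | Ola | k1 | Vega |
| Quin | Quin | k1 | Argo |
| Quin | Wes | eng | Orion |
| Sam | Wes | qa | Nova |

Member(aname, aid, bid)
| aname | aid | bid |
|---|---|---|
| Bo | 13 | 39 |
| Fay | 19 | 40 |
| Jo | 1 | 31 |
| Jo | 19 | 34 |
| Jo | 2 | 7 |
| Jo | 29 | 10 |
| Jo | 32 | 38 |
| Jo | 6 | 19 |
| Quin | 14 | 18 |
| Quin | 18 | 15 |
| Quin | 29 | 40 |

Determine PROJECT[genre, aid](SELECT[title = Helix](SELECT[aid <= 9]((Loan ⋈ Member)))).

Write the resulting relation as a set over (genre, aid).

{(k1, 1), (k1, 2), (k1, 6)}

Joining Loan and Member on aname yields {(Jo, Kim, x3, Zephyr, 1, 31), (Jo, Kim, x3, Zephyr, 19, 34), (Jo, Kim, x3, Zephyr, 2, 7), (Jo, Kim, x3, Zephyr, 29, 10), (Jo, Kim, x3, Zephyr, 32, 38), (Jo, Kim, x3, Zephyr, 6, 19), (Jo, Wes, k1, Helix, 1, 31), (Jo, Wes, k1, Helix, 19, 34), (Jo, Wes, k1, Helix, 2, 7), (Jo, Wes, k1, Helix, 29, 10), (Jo, Wes, k1, Helix, 32, 38), (Jo, Wes, k1, Helix, 6, 19), (Quin, Ned, hr, Echo, 14, 18), (Quin, Ned, hr, Echo, 18, 15), (Quin, Ned, hr, Echo, 29, 40), (Quin, Ola, k1, Vega, 14, 18), (Quin, Ola, k1, Vega, 18, 15), (Quin, Ola, k1, Vega, 29, 40), (Quin, Quin, k1, Argo, 14, 18), (Quin, Quin, k1, Argo, 18, 15), (Quin, Quin, k1, Argo, 29, 40), (Quin, Wes, eng, Orion, 14, 18), (Quin, Wes, eng, Orion, 18, 15), (Quin, Wes, eng, Orion, 29, 40)}.
Filtering on aid <= 9 leaves {(Jo, Kim, x3, Zephyr, 1, 31), (Jo, Kim, x3, Zephyr, 2, 7), (Jo, Kim, x3, Zephyr, 6, 19), (Jo, Wes, k1, Helix, 1, 31), (Jo, Wes, k1, Helix, 2, 7), (Jo, Wes, k1, Helix, 6, 19)}.
Filtering on title = Helix leaves {(Jo, Wes, k1, Helix, 1, 31), (Jo, Wes, k1, Helix, 2, 7), (Jo, Wes, k1, Helix, 6, 19)}.
π[genre, aid]: project onto (genre, aid) → {(k1, 1), (k1, 2), (k1, 6)}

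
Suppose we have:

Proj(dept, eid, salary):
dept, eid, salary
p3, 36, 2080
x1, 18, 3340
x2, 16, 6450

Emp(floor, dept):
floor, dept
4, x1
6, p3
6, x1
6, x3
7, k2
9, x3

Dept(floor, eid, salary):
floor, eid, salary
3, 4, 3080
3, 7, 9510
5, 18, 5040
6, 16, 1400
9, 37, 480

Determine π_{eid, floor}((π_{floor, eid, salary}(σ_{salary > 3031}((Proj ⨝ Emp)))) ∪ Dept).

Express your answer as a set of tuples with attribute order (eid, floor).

{(16, 6), (18, 4), (18, 5), (18, 6), (37, 9), (4, 3), (7, 3)}

Proj ⋈ Emp (natural join on dept): {(p3, 36, 2080, 6), (x1, 18, 3340, 4), (x1, 18, 3340, 6)}
Filtering on salary > 3031 leaves {(x1, 18, 3340, 4), (x1, 18, 3340, 6)}.
Projecting to floor, eid, salary: {(4, 18, 3340), (6, 18, 3340)}
Union: {(4, 18, 3340), (6, 18, 3340)} with {(3, 4, 3080), (3, 7, 9510), (5, 18, 5040), (6, 16, 1400), (9, 37, 480)} → {(3, 4, 3080), (3, 7, 9510), (4, 18, 3340), (5, 18, 5040), (6, 16, 1400), (6, 18, 3340), (9, 37, 480)}
Projecting to eid, floor: {(16, 6), (18, 4), (18, 5), (18, 6), (37, 9), (4, 3), (7, 3)}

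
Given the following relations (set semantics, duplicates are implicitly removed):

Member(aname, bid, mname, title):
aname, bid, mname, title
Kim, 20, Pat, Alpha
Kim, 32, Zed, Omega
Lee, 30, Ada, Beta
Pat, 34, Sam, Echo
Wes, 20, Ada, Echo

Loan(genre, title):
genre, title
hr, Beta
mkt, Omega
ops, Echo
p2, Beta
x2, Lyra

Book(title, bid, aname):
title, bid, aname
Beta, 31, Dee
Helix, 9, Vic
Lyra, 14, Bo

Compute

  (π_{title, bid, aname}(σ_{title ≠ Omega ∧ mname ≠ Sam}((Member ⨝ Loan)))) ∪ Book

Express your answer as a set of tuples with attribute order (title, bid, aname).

Joining Member and Loan on title yields {(Kim, 32, Zed, Omega, mkt), (Lee, 30, Ada, Beta, hr), (Lee, 30, Ada, Beta, p2), (Pat, 34, Sam, Echo, ops), (Wes, 20, Ada, Echo, ops)}.
Apply σ_{title ≠ Omega ∧ mname ≠ Sam}; surviving tuples: {(Lee, 30, Ada, Beta, hr), (Lee, 30, Ada, Beta, p2), (Wes, 20, Ada, Echo, ops)}
Keep only column(s) title, bid, aname (1 duplicate(s) eliminated): {(Beta, 30, Lee), (Echo, 20, Wes)}
Set union of the two operands is {(Beta, 30, Lee), (Beta, 31, Dee), (Echo, 20, Wes), (Helix, 9, Vic), (Lyra, 14, Bo)}.

{(Beta, 30, Lee), (Beta, 31, Dee), (Echo, 20, Wes), (Helix, 9, Vic), (Lyra, 14, Bo)}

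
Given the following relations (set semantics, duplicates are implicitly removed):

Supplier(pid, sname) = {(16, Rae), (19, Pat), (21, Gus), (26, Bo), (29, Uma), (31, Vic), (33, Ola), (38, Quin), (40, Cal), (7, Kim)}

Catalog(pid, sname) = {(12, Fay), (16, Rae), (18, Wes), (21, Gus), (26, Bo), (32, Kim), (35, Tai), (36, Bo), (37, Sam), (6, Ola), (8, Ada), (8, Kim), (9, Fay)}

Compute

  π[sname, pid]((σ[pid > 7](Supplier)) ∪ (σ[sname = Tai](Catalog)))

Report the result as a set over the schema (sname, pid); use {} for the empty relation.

{(Bo, 26), (Cal, 40), (Gus, 21), (Ola, 33), (Pat, 19), (Quin, 38), (Rae, 16), (Tai, 35), (Uma, 29), (Vic, 31)}

Selection pid > 7: {(16, Rae), (19, Pat), (21, Gus), (26, Bo), (29, Uma), (31, Vic), (33, Ola), (38, Quin), (40, Cal)}
Selection sname = Tai: {(35, Tai)}
Taking the union: {(16, Rae), (19, Pat), (21, Gus), (26, Bo), (29, Uma), (31, Vic), (33, Ola), (35, Tai), (38, Quin), (40, Cal)}
Projecting to sname, pid: {(Bo, 26), (Cal, 40), (Gus, 21), (Ola, 33), (Pat, 19), (Quin, 38), (Rae, 16), (Tai, 35), (Uma, 29), (Vic, 31)}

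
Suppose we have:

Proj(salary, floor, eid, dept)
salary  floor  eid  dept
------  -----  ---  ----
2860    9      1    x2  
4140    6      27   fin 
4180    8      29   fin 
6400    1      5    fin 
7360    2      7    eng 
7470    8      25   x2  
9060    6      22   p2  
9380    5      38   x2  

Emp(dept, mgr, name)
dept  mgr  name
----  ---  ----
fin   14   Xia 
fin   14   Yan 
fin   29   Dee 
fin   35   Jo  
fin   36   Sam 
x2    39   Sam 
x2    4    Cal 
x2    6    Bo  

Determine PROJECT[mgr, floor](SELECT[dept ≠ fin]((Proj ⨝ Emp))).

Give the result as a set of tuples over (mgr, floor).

{(39, 5), (39, 8), (39, 9), (4, 5), (4, 8), (4, 9), (6, 5), (6, 8), (6, 9)}

Joining Proj and Emp on dept yields {(2860, 9, 1, x2, 39, Sam), (2860, 9, 1, x2, 4, Cal), (2860, 9, 1, x2, 6, Bo), (4140, 6, 27, fin, 14, Xia), (4140, 6, 27, fin, 14, Yan), (4140, 6, 27, fin, 29, Dee), (4140, 6, 27, fin, 35, Jo), (4140, 6, 27, fin, 36, Sam), (4180, 8, 29, fin, 14, Xia), (4180, 8, 29, fin, 14, Yan), (4180, 8, 29, fin, 29, Dee), (4180, 8, 29, fin, 35, Jo), (4180, 8, 29, fin, 36, Sam), (6400, 1, 5, fin, 14, Xia), (6400, 1, 5, fin, 14, Yan), (6400, 1, 5, fin, 29, Dee), (6400, 1, 5, fin, 35, Jo), (6400, 1, 5, fin, 36, Sam), (7470, 8, 25, x2, 39, Sam), (7470, 8, 25, x2, 4, Cal), (7470, 8, 25, x2, 6, Bo), (9380, 5, 38, x2, 39, Sam), (9380, 5, 38, x2, 4, Cal), (9380, 5, 38, x2, 6, Bo)}.
Apply σ_{dept ≠ fin}; surviving tuples: {(2860, 9, 1, x2, 39, Sam), (2860, 9, 1, x2, 4, Cal), (2860, 9, 1, x2, 6, Bo), (7470, 8, 25, x2, 39, Sam), (7470, 8, 25, x2, 4, Cal), (7470, 8, 25, x2, 6, Bo), (9380, 5, 38, x2, 39, Sam), (9380, 5, 38, x2, 4, Cal), (9380, 5, 38, x2, 6, Bo)}
Projecting to mgr, floor: {(39, 5), (39, 8), (39, 9), (4, 5), (4, 8), (4, 9), (6, 5), (6, 8), (6, 9)}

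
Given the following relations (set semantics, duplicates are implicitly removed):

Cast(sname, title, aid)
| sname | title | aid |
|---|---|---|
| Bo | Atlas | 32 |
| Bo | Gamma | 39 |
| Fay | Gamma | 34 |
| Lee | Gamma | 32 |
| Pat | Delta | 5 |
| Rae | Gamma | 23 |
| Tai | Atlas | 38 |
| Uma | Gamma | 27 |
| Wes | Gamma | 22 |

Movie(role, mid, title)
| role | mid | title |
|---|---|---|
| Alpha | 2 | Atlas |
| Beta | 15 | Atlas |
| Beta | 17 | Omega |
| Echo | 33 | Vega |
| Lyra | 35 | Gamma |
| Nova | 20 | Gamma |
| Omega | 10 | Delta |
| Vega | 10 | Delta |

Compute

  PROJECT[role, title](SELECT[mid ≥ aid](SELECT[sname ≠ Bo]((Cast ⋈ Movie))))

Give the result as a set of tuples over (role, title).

{(Lyra, Gamma), (Omega, Delta), (Vega, Delta)}

Joining Cast and Movie on title yields {(Bo, Atlas, 32, Alpha, 2), (Bo, Atlas, 32, Beta, 15), (Bo, Gamma, 39, Lyra, 35), (Bo, Gamma, 39, Nova, 20), (Fay, Gamma, 34, Lyra, 35), (Fay, Gamma, 34, Nova, 20), (Lee, Gamma, 32, Lyra, 35), (Lee, Gamma, 32, Nova, 20), (Pat, Delta, 5, Omega, 10), (Pat, Delta, 5, Vega, 10), (Rae, Gamma, 23, Lyra, 35), (Rae, Gamma, 23, Nova, 20), (Tai, Atlas, 38, Alpha, 2), (Tai, Atlas, 38, Beta, 15), (Uma, Gamma, 27, Lyra, 35), (Uma, Gamma, 27, Nova, 20), (Wes, Gamma, 22, Lyra, 35), (Wes, Gamma, 22, Nova, 20)}.
σ[sname ≠ Bo]: keep tuples satisfying sname ≠ Bo → {(Fay, Gamma, 34, Lyra, 35), (Fay, Gamma, 34, Nova, 20), (Lee, Gamma, 32, Lyra, 35), (Lee, Gamma, 32, Nova, 20), (Pat, Delta, 5, Omega, 10), (Pat, Delta, 5, Vega, 10), (Rae, Gamma, 23, Lyra, 35), (Rae, Gamma, 23, Nova, 20), (Tai, Atlas, 38, Alpha, 2), (Tai, Atlas, 38, Beta, 15), (Uma, Gamma, 27, Lyra, 35), (Uma, Gamma, 27, Nova, 20), (Wes, Gamma, 22, Lyra, 35), (Wes, Gamma, 22, Nova, 20)}
σ[mid ≥ aid]: keep tuples satisfying mid ≥ aid → {(Fay, Gamma, 34, Lyra, 35), (Lee, Gamma, 32, Lyra, 35), (Pat, Delta, 5, Omega, 10), (Pat, Delta, 5, Vega, 10), (Rae, Gamma, 23, Lyra, 35), (Uma, Gamma, 27, Lyra, 35), (Wes, Gamma, 22, Lyra, 35)}
π[role, title]: project onto (role, title) (4 duplicate(s) eliminated) → {(Lyra, Gamma), (Omega, Delta), (Vega, Delta)}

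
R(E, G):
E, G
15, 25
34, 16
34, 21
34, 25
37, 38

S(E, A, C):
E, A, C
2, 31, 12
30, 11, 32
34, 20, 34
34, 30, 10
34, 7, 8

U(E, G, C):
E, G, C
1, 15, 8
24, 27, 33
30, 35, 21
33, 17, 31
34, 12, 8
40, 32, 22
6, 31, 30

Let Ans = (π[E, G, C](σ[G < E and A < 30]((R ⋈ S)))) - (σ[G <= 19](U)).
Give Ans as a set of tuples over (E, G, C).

R ⋈ S (natural join on E): {(34, 16, 20, 34), (34, 16, 30, 10), (34, 16, 7, 8), (34, 21, 20, 34), (34, 21, 30, 10), (34, 21, 7, 8), (34, 25, 20, 34), (34, 25, 30, 10), (34, 25, 7, 8)}
Selection G < E and A < 30: {(34, 16, 20, 34), (34, 16, 7, 8), (34, 21, 20, 34), (34, 21, 7, 8), (34, 25, 20, 34), (34, 25, 7, 8)}
π_{E, G, C} gives {(34, 16, 34), (34, 16, 8), (34, 21, 34), (34, 21, 8), (34, 25, 34), (34, 25, 8)}.
Selection G <= 19: {(1, 15, 8), (33, 17, 31), (34, 12, 8)}
Taking the difference: {(34, 16, 34), (34, 16, 8), (34, 21, 34), (34, 21, 8), (34, 25, 34), (34, 25, 8)}

{(34, 16, 34), (34, 16, 8), (34, 21, 34), (34, 21, 8), (34, 25, 34), (34, 25, 8)}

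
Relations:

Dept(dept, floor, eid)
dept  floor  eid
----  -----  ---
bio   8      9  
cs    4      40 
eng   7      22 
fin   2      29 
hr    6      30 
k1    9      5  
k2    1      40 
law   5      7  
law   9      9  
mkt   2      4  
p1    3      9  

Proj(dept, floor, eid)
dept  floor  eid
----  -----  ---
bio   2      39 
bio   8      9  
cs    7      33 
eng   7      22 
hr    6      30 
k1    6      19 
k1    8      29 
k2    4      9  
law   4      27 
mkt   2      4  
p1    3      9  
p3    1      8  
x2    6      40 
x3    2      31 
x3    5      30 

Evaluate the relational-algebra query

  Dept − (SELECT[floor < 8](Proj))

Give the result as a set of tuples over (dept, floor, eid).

Apply σ_{floor < 8}; surviving tuples: {(bio, 2, 39), (cs, 7, 33), (eng, 7, 22), (hr, 6, 30), (k1, 6, 19), (k2, 4, 9), (law, 4, 27), (mkt, 2, 4), (p1, 3, 9), (p3, 1, 8), (x2, 6, 40), (x3, 2, 31), (x3, 5, 30)}
Taking the difference: {(bio, 8, 9), (cs, 4, 40), (fin, 2, 29), (k1, 9, 5), (k2, 1, 40), (law, 5, 7), (law, 9, 9)}

{(bio, 8, 9), (cs, 4, 40), (fin, 2, 29), (k1, 9, 5), (k2, 1, 40), (law, 5, 7), (law, 9, 9)}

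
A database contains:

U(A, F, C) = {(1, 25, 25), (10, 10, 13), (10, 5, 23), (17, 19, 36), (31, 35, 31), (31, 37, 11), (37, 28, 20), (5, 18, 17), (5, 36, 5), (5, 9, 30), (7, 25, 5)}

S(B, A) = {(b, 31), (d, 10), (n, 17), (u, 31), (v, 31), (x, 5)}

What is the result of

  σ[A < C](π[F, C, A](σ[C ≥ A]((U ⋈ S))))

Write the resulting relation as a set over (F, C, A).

{(10, 13, 10), (18, 17, 5), (19, 36, 17), (5, 23, 10), (9, 30, 5)}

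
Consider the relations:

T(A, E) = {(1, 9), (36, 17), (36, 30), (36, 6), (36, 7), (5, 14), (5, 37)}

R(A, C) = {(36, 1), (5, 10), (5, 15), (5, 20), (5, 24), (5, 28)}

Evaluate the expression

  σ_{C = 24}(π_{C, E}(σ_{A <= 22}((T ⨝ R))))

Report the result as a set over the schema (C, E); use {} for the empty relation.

Natural join on A: {(36, 17, 1), (36, 30, 1), (36, 6, 1), (36, 7, 1), (5, 14, 10), (5, 14, 15), (5, 14, 20), (5, 14, 24), (5, 14, 28), (5, 37, 10), (5, 37, 15), (5, 37, 20), (5, 37, 24), (5, 37, 28)}
σ[A <= 22]: keep tuples satisfying A <= 22 → {(5, 14, 10), (5, 14, 15), (5, 14, 20), (5, 14, 24), (5, 14, 28), (5, 37, 10), (5, 37, 15), (5, 37, 20), (5, 37, 24), (5, 37, 28)}
Keep only column(s) C, E: {(10, 14), (10, 37), (15, 14), (15, 37), (20, 14), (20, 37), (24, 14), (24, 37), (28, 14), (28, 37)}
σ[C = 24]: keep tuples satisfying C = 24 → {(24, 14), (24, 37)}

{(24, 14), (24, 37)}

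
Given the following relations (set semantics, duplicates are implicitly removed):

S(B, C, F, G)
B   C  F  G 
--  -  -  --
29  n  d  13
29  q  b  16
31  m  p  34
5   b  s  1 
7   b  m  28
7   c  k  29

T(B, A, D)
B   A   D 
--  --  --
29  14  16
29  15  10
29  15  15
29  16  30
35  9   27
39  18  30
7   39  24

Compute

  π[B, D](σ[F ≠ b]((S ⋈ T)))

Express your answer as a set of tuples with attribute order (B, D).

{(29, 10), (29, 15), (29, 16), (29, 30), (7, 24)}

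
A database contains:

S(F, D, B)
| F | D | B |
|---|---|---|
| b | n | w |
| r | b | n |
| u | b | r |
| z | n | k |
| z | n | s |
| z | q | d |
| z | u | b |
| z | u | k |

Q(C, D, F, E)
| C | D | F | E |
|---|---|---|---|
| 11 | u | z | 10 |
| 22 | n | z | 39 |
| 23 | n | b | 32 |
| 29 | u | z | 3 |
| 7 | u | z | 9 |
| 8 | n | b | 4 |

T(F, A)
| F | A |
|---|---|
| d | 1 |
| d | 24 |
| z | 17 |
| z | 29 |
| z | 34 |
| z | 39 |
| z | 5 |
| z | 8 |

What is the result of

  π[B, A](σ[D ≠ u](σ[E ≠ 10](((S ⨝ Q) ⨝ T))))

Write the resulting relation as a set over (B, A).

Joining S and Q on F, D yields {(b, n, w, 23, 32), (b, n, w, 8, 4), (z, n, k, 22, 39), (z, n, s, 22, 39), (z, u, b, 11, 10), (z, u, b, 29, 3), (z, u, b, 7, 9), (z, u, k, 11, 10), (z, u, k, 29, 3), (z, u, k, 7, 9)}.
Joining (S ⨝ Q) and T on F yields {(z, n, k, 22, 39, 17), (z, n, k, 22, 39, 29), (z, n, k, 22, 39, 34), (z, n, k, 22, 39, 39), (z, n, k, 22, 39, 5), (z, n, k, 22, 39, 8), (z, n, s, 22, 39, 17), (z, n, s, 22, 39, 29), (z, n, s, 22, 39, 34), (z, n, s, 22, 39, 39), (z, n, s, 22, 39, 5), (z, n, s, 22, 39, 8), (z, u, b, 11, 10, 17), (z, u, b, 11, 10, 29), (z, u, b, 11, 10, 34), (z, u, b, 11, 10, 39), (z, u, b, 11, 10, 5), (z, u, b, 11, 10, 8), (z, u, b, 29, 3, 17), (z, u, b, 29, 3, 29), (z, u, b, 29, 3, 34), (z, u, b, 29, 3, 39), (z, u, b, 29, 3, 5), (z, u, b, 29, 3, 8), (z, u, b, 7, 9, 17), (z, u, b, 7, 9, 29), (z, u, b, 7, 9, 34), (z, u, b, 7, 9, 39), (z, u, b, 7, 9, 5), (z, u, b, 7, 9, 8), (z, u, k, 11, 10, 17), (z, u, k, 11, 10, 29), (z, u, k, 11, 10, 34), (z, u, k, 11, 10, 39), (z, u, k, 11, 10, 5), (z, u, k, 11, 10, 8), (z, u, k, 29, 3, 17), (z, u, k, 29, 3, 29), (z, u, k, 29, 3, 34), (z, u, k, 29, 3, 39), (z, u, k, 29, 3, 5), (z, u, k, 29, 3, 8), (z, u, k, 7, 9, 17), (z, u, k, 7, 9, 29), (z, u, k, 7, 9, 34), (z, u, k, 7, 9, 39), (z, u, k, 7, 9, 5), (z, u, k, 7, 9, 8)}.
Apply σ_{E ≠ 10}; surviving tuples: {(z, n, k, 22, 39, 17), (z, n, k, 22, 39, 29), (z, n, k, 22, 39, 34), (z, n, k, 22, 39, 39), (z, n, k, 22, 39, 5), (z, n, k, 22, 39, 8), (z, n, s, 22, 39, 17), (z, n, s, 22, 39, 29), (z, n, s, 22, 39, 34), (z, n, s, 22, 39, 39), (z, n, s, 22, 39, 5), (z, n, s, 22, 39, 8), (z, u, b, 29, 3, 17), (z, u, b, 29, 3, 29), (z, u, b, 29, 3, 34), (z, u, b, 29, 3, 39), (z, u, b, 29, 3, 5), (z, u, b, 29, 3, 8), (z, u, b, 7, 9, 17), (z, u, b, 7, 9, 29), (z, u, b, 7, 9, 34), (z, u, b, 7, 9, 39), (z, u, b, 7, 9, 5), (z, u, b, 7, 9, 8), (z, u, k, 29, 3, 17), (z, u, k, 29, 3, 29), (z, u, k, 29, 3, 34), (z, u, k, 29, 3, 39), (z, u, k, 29, 3, 5), (z, u, k, 29, 3, 8), (z, u, k, 7, 9, 17), (z, u, k, 7, 9, 29), (z, u, k, 7, 9, 34), (z, u, k, 7, 9, 39), (z, u, k, 7, 9, 5), (z, u, k, 7, 9, 8)}
Apply σ_{D ≠ u}; surviving tuples: {(z, n, k, 22, 39, 17), (z, n, k, 22, 39, 29), (z, n, k, 22, 39, 34), (z, n, k, 22, 39, 39), (z, n, k, 22, 39, 5), (z, n, k, 22, 39, 8), (z, n, s, 22, 39, 17), (z, n, s, 22, 39, 29), (z, n, s, 22, 39, 34), (z, n, s, 22, 39, 39), (z, n, s, 22, 39, 5), (z, n, s, 22, 39, 8)}
π_{B, A} gives {(k, 17), (k, 29), (k, 34), (k, 39), (k, 5), (k, 8), (s, 17), (s, 29), (s, 34), (s, 39), (s, 5), (s, 8)}.

{(k, 17), (k, 29), (k, 34), (k, 39), (k, 5), (k, 8), (s, 17), (s, 29), (s, 34), (s, 39), (s, 5), (s, 8)}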